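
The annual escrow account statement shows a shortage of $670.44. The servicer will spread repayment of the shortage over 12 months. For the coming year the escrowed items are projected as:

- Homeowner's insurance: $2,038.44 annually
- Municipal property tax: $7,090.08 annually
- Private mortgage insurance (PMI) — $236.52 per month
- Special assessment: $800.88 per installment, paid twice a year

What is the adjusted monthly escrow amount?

Homeowner's insurance = $2,038.44 annually
Municipal property tax = $7,090.08 annually
Private mortgage insurance (PMI) = $236.52 × 12 = $2,838.24 annually
Special assessment = $800.88 × 2 = $1,601.76 annually
Yearly total = $2,038.44 + $7,090.08 + $2,838.24 + $1,601.76 = $13,568.52
Base monthly escrow = $13,568.52 ÷ 12 = $1,130.71
Shortage per month = $670.44 / 12 = $55.87
New monthly escrow = $1,130.71 + $55.87 = $1,186.58

$1,186.58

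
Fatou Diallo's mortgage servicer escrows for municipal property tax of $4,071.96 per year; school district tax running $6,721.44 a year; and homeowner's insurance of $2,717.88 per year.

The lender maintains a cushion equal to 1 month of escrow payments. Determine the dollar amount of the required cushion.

$1,125.94

Municipal property tax — $4,071.96 annually
School district tax — $6,721.44 annually
Homeowner's insurance — $2,717.88 annually
Total annual escrow = $4,071.96 + $6,721.44 + $2,717.88 = $13,511.28
Base monthly escrow = $13,511.28 / 12 = $1,125.94
Cushion = 1 × $1,125.94 = $1,125.94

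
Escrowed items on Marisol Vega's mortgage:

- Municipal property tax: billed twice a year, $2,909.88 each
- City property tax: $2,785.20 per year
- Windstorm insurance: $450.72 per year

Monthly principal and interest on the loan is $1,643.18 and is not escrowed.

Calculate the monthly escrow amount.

$754.64

Municipal property tax: $2,909.88 × 2 = $5,819.76 per year
City property tax: $2,785.20 per year
Windstorm insurance: $450.72 per year
Combined annual = $5,819.76 + $2,785.20 + $450.72 = $9,055.68
Monthly = $9,055.68 / 12 = $754.64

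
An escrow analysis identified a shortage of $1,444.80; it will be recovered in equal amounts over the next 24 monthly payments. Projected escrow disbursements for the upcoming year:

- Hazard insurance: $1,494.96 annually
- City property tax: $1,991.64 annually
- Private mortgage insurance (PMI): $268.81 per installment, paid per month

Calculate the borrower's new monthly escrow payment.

Hazard insurance = $1,494.96/yr
City property tax = $1,991.64/yr
Private mortgage insurance (PMI) = $268.81 × 12 = $3,225.72/yr
Yearly total = $6,712.32
Base monthly escrow = $6,712.32 / 12 = $559.36
Shortage per month = $1,444.80 / 24 = $60.20
Adjusted monthly = $559.36 + $60.20 = $619.56

$619.56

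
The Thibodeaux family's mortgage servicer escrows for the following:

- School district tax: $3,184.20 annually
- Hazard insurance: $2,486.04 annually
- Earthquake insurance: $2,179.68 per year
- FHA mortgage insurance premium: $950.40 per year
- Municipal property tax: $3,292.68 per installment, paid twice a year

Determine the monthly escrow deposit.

$1,282.14

School district tax: $3,184.20 annually
Hazard insurance: $2,486.04 annually
Earthquake insurance: $2,179.68 annually
FHA mortgage insurance premium: $950.40 annually
Municipal property tax: $3,292.68 × 2 = $6,585.36 annually
Combined annual = $3,184.20 + $2,486.04 + $2,179.68 + $950.40 + $6,585.36 = $15,385.68
Base monthly escrow = $15,385.68 ÷ 12 = $1,282.14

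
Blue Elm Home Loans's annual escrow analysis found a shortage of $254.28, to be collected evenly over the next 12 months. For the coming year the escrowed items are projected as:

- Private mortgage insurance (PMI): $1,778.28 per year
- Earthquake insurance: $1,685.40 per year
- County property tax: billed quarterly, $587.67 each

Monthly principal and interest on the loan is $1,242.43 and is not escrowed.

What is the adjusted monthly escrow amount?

$505.72

Private mortgage insurance (PMI) — $1,778.28 per year
Earthquake insurance — $1,685.40 per year
County property tax — $587.67 × 4 = $2,350.68 per year
Annual escrow total = $1,778.28 + $1,685.40 + $2,350.68 = $5,814.36
Base monthly escrow = $5,814.36 ÷ 12 = $484.53
Shortage spread = $254.28 ÷ 12 = $21.19/mo
Adjusted monthly = $484.53 + $21.19 = $505.72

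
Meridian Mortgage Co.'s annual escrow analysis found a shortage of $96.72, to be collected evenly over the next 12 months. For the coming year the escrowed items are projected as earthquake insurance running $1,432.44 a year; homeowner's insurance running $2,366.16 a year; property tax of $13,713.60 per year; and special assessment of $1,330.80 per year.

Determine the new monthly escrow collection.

$1,578.31

Earthquake insurance — $1,432.44
Homeowner's insurance — $2,366.16
Property tax — $13,713.60
Special assessment — $1,330.80
Yearly total = $1,432.44 + $2,366.16 + $13,713.60 + $1,330.80 = $18,843.00
Per month = $18,843.00 / 12 = $1,570.25
Shortage per month = $96.72 ÷ 12 = $8.06
New monthly escrow = $1,570.25 + $8.06 = $1,578.31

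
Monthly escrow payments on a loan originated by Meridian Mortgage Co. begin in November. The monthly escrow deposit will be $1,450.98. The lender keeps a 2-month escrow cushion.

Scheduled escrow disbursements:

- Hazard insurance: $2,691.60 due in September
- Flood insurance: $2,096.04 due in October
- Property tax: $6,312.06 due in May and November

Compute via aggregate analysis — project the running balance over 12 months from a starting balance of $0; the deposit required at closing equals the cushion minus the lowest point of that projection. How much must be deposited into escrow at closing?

Cushion = 2 × $1,450.98 = $2,901.96
Trial balance (start $0, +$1,450.98 each month, − disbursements):
  Nov: +$1,450.98 − $6,312.06 → -$4,861.08
  Dec: +$1,450.98 → -$3,410.10
  Jan: +$1,450.98 → -$1,959.12
  Feb: +$1,450.98 → -$508.14
  Mar: +$1,450.98 → $942.84
  Apr: +$1,450.98 → $2,393.82
  May: +$1,450.98 − $6,312.06 → -$2,467.26
  Jun: +$1,450.98 → -$1,016.28
  Jul: +$1,450.98 → $434.70
  Aug: +$1,450.98 → $1,885.68
  Sep: +$1,450.98 − $2,691.60 → $645.06
  Oct: +$1,450.98 − $2,096.04 → $0.00
Lowest trial balance = -$4,861.08 (Nov)
Initial deposit = cushion − low point = $2,901.96 − (-$4,861.08) = $7,763.04

$7,763.04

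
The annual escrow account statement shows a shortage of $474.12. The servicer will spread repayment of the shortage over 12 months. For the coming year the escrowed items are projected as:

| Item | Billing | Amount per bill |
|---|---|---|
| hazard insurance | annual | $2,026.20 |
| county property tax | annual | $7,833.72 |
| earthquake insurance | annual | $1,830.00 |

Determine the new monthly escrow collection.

$1,013.67

Hazard insurance — $2,026.20
County property tax — $7,833.72
Earthquake insurance — $1,830.00
Combined annual = $2,026.20 + $7,833.72 + $1,830.00 = $11,689.92
Base monthly escrow = $11,689.92 / 12 = $974.16
Shortage spread = $474.12 ÷ 12 = $39.51/mo
New monthly escrow = $974.16 + $39.51 = $1,013.67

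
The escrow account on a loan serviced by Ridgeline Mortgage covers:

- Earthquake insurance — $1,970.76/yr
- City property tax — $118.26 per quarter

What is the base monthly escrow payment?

Earthquake insurance = $1,970.76 annually
City property tax = $118.26 × 4 = $473.04 annually
Total annual escrow = $1,970.76 + $473.04 = $2,443.80
Monthly = $2,443.80 / 12 = $203.65

$203.65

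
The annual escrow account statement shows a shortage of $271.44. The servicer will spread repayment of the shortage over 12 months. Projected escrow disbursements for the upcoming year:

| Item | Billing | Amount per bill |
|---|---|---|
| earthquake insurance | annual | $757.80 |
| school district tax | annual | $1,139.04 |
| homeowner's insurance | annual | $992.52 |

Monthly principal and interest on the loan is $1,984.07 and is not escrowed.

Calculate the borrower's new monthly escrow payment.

Earthquake insurance = $757.80 annually
School district tax = $1,139.04 annually
Homeowner's insurance = $992.52 annually
Total annual escrow = $2,889.36
Per month = $2,889.36 / 12 = $240.78
Monthly shortage recovery: $271.44 ÷ 12 = $22.62
New monthly escrow = $240.78 + $22.62 = $263.40

$263.40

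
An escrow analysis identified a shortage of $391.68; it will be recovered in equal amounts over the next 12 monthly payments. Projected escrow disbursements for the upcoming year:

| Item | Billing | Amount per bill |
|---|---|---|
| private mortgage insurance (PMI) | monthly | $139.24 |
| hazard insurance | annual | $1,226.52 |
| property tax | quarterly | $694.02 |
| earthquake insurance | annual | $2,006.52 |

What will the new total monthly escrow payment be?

$672.64

Private mortgage insurance (PMI) — $139.24 × 12 = $1,670.88/yr
Hazard insurance — $1,226.52/yr
Property tax — $694.02 × 4 = $2,776.08/yr
Earthquake insurance — $2,006.52/yr
Yearly total = $7,680.00
Per month = $7,680.00 ÷ 12 = $640.00
Shortage per month = $391.68 ÷ 12 = $32.64
Adjusted monthly = $640.00 + $32.64 = $672.64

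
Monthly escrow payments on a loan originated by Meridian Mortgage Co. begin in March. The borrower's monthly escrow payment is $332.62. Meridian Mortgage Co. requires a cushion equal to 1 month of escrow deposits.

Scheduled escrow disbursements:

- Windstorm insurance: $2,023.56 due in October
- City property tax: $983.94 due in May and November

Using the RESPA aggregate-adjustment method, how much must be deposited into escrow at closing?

Cushion = 1 × $332.62 = $332.62
Trial balance (start $0, +$332.62 each month, − disbursements):
  Mar: +$332.62 → $332.62
  Apr: +$332.62 → $665.24
  May: +$332.62 − $983.94 → $13.92
  Jun: +$332.62 → $346.54
  Jul: +$332.62 → $679.16
  Aug: +$332.62 → $1,011.78
  Sep: +$332.62 → $1,344.40
  Oct: +$332.62 − $2,023.56 → -$346.54
  Nov: +$332.62 − $983.94 → -$997.86
  Dec: +$332.62 → -$665.24
  Jan: +$332.62 → -$332.62
  Feb: +$332.62 → $0.00
Lowest trial balance = -$997.86 (Nov)
Initial deposit = cushion − low point = $332.62 − (-$997.86) = $1,330.48

$1,330.48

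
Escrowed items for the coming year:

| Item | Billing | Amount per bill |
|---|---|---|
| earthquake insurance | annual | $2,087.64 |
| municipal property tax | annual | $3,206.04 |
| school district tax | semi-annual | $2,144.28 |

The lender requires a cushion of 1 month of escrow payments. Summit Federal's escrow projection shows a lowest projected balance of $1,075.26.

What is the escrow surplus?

Earthquake insurance: $2,087.64/yr
Municipal property tax: $3,206.04/yr
School district tax: $2,144.28 × 2 = $4,288.56/yr
Annual escrow total = $9,582.24
Monthly escrow = $9,582.24 ÷ 12 = $798.52
Required reserve = 1 × $798.52 = $798.52
Excess over cushion: $1,075.26 − $798.52 = $276.74

$276.74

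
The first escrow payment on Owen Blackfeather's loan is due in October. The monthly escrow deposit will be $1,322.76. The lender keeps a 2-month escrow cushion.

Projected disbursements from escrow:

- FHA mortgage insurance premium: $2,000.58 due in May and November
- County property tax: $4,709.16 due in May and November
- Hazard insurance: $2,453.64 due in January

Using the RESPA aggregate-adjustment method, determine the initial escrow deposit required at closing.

$7,936.56

Cushion = 2 × $1,322.76 = $2,645.52
Trial balance (start $0, +$1,322.76 each month, − disbursements):
  Oct: +$1,322.76 → $1,322.76
  Nov: +$1,322.76 − $6,709.74 → -$4,064.22
  Dec: +$1,322.76 → -$2,741.46
  Jan: +$1,322.76 − $2,453.64 → -$3,872.34
  Feb: +$1,322.76 → -$2,549.58
  Mar: +$1,322.76 → -$1,226.82
  Apr: +$1,322.76 → $95.94
  May: +$1,322.76 − $6,709.74 → -$5,291.04
  Jun: +$1,322.76 → -$3,968.28
  Jul: +$1,322.76 → -$2,645.52
  Aug: +$1,322.76 → -$1,322.76
  Sep: +$1,322.76 → $0.00
Lowest trial balance = -$5,291.04 (May)
Initial deposit = cushion − low point = $2,645.52 − (-$5,291.04) = $7,936.56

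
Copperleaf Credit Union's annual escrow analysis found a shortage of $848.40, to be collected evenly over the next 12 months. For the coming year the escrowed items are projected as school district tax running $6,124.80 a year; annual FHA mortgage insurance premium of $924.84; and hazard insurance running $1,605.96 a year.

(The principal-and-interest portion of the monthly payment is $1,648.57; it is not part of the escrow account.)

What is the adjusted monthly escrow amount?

$792.00

School district tax: $6,124.80
FHA mortgage insurance premium: $924.84
Hazard insurance: $1,605.96
Total annual escrow = $8,655.60
Per month = $8,655.60 / 12 = $721.30
Shortage spread = $848.40 / 12 = $70.70/mo
Adjusted monthly = $721.30 + $70.70 = $792.00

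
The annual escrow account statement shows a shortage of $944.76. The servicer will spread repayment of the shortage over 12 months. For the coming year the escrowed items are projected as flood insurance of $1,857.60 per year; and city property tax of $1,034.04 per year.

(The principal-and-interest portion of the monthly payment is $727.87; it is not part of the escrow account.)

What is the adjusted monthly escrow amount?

$319.70

Flood insurance = $1,857.60
City property tax = $1,034.04
Yearly total = $1,857.60 + $1,034.04 = $2,891.64
Monthly escrow = $2,891.64 ÷ 12 = $240.97
Shortage spread = $944.76 ÷ 12 = $78.73/mo
Adjusted monthly = $240.97 + $78.73 = $319.70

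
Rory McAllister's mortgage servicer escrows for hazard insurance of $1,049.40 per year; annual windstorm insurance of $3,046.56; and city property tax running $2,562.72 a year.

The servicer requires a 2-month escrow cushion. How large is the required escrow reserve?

$1,109.78

Hazard insurance = $1,049.40 annually
Windstorm insurance = $3,046.56 annually
City property tax = $2,562.72 annually
Combined annual = $1,049.40 + $3,046.56 + $2,562.72 = $6,658.68
Per month = $6,658.68 / 12 = $554.89
Required cushion = 2 × $554.89 = $1,109.78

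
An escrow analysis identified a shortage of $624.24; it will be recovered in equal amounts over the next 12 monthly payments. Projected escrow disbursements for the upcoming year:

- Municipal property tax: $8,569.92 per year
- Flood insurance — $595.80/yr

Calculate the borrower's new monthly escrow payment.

Municipal property tax: $8,569.92/yr
Flood insurance: $595.80/yr
Total per year = $9,165.72
Monthly = $9,165.72 / 12 = $763.81
Shortage spread = $624.24 / 12 = $52.02/mo
Adjusted monthly = $763.81 + $52.02 = $815.83

$815.83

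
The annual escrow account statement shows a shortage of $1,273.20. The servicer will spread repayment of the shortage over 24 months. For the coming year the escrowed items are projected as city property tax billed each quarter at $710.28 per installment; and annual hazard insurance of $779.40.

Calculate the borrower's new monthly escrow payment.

$354.76

City property tax — $710.28 × 4 = $2,841.12
Hazard insurance — $779.40
Total per year = $3,620.52
Base monthly escrow = $3,620.52 ÷ 12 = $301.71
Shortage per month = $1,273.20 / 24 = $53.05
New monthly escrow = $301.71 + $53.05 = $354.76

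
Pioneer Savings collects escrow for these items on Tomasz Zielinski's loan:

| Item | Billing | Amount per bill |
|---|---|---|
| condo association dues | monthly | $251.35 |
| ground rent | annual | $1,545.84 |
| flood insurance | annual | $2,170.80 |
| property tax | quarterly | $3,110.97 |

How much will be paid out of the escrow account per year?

Condo association dues — $251.35 × 12 = $3,016.20 per year
Ground rent — $1,545.84 per year
Flood insurance — $2,170.80 per year
Property tax — $3,110.97 × 4 = $12,443.88 per year
Total annual escrow = $3,016.20 + $1,545.84 + $2,170.80 + $12,443.88 = $19,176.72

$19,176.72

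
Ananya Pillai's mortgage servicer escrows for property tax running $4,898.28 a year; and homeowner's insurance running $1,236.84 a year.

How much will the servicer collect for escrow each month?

$511.26

Property tax: $4,898.28
Homeowner's insurance: $1,236.84
Yearly total = $4,898.28 + $1,236.84 = $6,135.12
Monthly escrow = $6,135.12 ÷ 12 = $511.26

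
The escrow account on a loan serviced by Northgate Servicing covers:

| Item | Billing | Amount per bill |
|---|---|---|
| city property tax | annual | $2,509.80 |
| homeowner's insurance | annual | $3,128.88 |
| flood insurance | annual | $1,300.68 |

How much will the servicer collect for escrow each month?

City property tax = $2,509.80
Homeowner's insurance = $3,128.88
Flood insurance = $1,300.68
Annual escrow total = $6,939.36
Base monthly escrow = $6,939.36 / 12 = $578.28

$578.28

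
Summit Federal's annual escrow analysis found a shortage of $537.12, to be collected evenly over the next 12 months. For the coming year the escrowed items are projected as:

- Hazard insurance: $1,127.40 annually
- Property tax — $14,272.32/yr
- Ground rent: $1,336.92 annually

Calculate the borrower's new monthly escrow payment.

Hazard insurance: $1,127.40 annually
Property tax: $14,272.32 annually
Ground rent: $1,336.92 annually
Yearly total = $1,127.40 + $14,272.32 + $1,336.92 = $16,736.64
Monthly = $16,736.64 ÷ 12 = $1,394.72
Shortage spread = $537.12 / 12 = $44.76/mo
Adjusted monthly = $1,394.72 + $44.76 = $1,439.48

$1,439.48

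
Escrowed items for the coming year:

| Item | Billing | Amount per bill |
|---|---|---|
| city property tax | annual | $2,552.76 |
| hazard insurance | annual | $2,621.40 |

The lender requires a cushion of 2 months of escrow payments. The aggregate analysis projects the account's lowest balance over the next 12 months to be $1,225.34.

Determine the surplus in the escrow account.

City property tax: $2,552.76/yr
Hazard insurance: $2,621.40/yr
Combined annual = $2,552.76 + $2,621.40 = $5,174.16
Monthly = $5,174.16 / 12 = $431.18
Cushion = 2 × $431.18 = $862.36
Excess over cushion: $1,225.34 − $862.36 = $362.98

$362.98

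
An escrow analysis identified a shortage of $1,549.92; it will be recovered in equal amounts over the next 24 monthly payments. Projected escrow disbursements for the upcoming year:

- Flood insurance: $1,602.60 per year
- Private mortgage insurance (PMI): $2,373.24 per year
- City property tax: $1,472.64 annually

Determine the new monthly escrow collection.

Flood insurance — $1,602.60
Private mortgage insurance (PMI) — $2,373.24
City property tax — $1,472.64
Total per year = $1,602.60 + $2,373.24 + $1,472.64 = $5,448.48
Base monthly escrow = $5,448.48 ÷ 12 = $454.04
Shortage spread = $1,549.92 / 24 = $64.58/mo
New monthly escrow = $454.04 + $64.58 = $518.62

$518.62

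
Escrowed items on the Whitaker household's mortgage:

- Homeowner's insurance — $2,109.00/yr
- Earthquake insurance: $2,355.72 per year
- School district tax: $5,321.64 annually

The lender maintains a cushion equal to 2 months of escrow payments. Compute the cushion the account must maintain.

$1,631.06

Homeowner's insurance = $2,109.00/yr
Earthquake insurance = $2,355.72/yr
School district tax = $5,321.64/yr
Total annual escrow = $9,786.36
Base monthly escrow = $9,786.36 ÷ 12 = $815.53
Reserve = 2 × $815.53 = $1,631.06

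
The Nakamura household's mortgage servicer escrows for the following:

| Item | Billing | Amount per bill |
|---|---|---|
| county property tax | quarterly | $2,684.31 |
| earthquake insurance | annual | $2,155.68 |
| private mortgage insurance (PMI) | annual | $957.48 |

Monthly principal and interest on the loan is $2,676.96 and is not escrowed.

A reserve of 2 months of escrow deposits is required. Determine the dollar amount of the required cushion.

$2,308.40

County property tax = $2,684.31 × 4 = $10,737.24/yr
Earthquake insurance = $2,155.68/yr
Private mortgage insurance (PMI) = $957.48/yr
Total per year = $13,850.40
Monthly escrow = $13,850.40 / 12 = $1,154.20
Cushion = 2 × $1,154.20 = $2,308.40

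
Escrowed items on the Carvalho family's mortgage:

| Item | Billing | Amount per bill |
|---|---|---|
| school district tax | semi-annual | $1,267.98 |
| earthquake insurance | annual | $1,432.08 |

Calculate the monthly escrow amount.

$330.67

School district tax = $1,267.98 × 2 = $2,535.96 per year
Earthquake insurance = $1,432.08 per year
Combined annual = $2,535.96 + $1,432.08 = $3,968.04
Per month = $3,968.04 ÷ 12 = $330.67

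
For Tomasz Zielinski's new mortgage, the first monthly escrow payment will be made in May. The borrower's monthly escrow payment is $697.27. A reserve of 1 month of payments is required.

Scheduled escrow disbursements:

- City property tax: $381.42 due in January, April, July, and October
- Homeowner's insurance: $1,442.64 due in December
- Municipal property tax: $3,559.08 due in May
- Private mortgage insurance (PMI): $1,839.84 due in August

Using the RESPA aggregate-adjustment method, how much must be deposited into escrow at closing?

Cushion = 1 × $697.27 = $697.27
Trial balance (start $0, +$697.27 each month, − disbursements):
  May: +$697.27 − $3,559.08 → -$2,861.81
  Jun: +$697.27 → -$2,164.54
  Jul: +$697.27 − $381.42 → -$1,848.69
  Aug: +$697.27 − $1,839.84 → -$2,991.26
  Sep: +$697.27 → -$2,293.99
  Oct: +$697.27 − $381.42 → -$1,978.14
  Nov: +$697.27 → -$1,280.87
  Dec: +$697.27 − $1,442.64 → -$2,026.24
  Jan: +$697.27 − $381.42 → -$1,710.39
  Feb: +$697.27 → -$1,013.12
  Mar: +$697.27 → -$315.85
  Apr: +$697.27 − $381.42 → $0.00
Lowest trial balance = -$2,991.26 (Aug)
Initial deposit = cushion − low point = $697.27 − (-$2,991.26) = $3,688.53

$3,688.53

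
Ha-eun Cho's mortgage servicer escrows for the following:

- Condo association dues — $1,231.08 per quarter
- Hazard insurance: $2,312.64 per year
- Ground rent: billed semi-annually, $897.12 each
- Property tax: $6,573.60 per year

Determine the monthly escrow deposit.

$1,300.40

Condo association dues — $1,231.08 × 4 = $4,924.32
Hazard insurance — $2,312.64
Ground rent — $897.12 × 2 = $1,794.24
Property tax — $6,573.60
Total annual escrow = $15,604.80
Monthly = $15,604.80 ÷ 12 = $1,300.40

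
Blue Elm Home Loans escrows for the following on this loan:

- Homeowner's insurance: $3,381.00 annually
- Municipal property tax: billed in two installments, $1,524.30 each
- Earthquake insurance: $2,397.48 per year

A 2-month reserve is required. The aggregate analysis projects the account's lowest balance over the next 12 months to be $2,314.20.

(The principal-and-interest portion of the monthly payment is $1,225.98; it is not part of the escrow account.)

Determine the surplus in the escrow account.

$843.02

Homeowner's insurance — $3,381.00 per year
Municipal property tax — $1,524.30 × 2 = $3,048.60 per year
Earthquake insurance — $2,397.48 per year
Combined annual = $3,381.00 + $3,048.60 + $2,397.48 = $8,827.08
Monthly = $8,827.08 ÷ 12 = $735.59
Required cushion = 2 × $735.59 = $1,471.18
Excess over cushion: $2,314.20 − $1,471.18 = $843.02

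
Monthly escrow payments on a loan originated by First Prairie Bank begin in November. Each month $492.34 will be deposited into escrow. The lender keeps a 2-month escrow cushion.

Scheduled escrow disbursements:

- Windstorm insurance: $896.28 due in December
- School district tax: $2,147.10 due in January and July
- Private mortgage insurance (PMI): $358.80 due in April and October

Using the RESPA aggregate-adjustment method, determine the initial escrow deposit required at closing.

$2,551.04

Cushion = 2 × $492.34 = $984.68
Trial balance (start $0, +$492.34 each month, − disbursements):
  Nov: +$492.34 → $492.34
  Dec: +$492.34 − $896.28 → $88.40
  Jan: +$492.34 − $2,147.10 → -$1,566.36
  Feb: +$492.34 → -$1,074.02
  Mar: +$492.34 → -$581.68
  Apr: +$492.34 − $358.80 → -$448.14
  May: +$492.34 → $44.20
  Jun: +$492.34 → $536.54
  Jul: +$492.34 − $2,147.10 → -$1,118.22
  Aug: +$492.34 → -$625.88
  Sep: +$492.34 → -$133.54
  Oct: +$492.34 − $358.80 → $0.00
Lowest trial balance = -$1,566.36 (Jan)
Initial deposit = cushion − low point = $984.68 − (-$1,566.36) = $2,551.04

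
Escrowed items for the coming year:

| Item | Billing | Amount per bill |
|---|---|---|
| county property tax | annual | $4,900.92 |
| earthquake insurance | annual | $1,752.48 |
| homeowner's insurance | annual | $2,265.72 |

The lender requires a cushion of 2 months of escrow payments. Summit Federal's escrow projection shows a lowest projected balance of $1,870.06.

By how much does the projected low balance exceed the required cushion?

County property tax: $4,900.92
Earthquake insurance: $1,752.48
Homeowner's insurance: $2,265.72
Combined annual = $4,900.92 + $1,752.48 + $2,265.72 = $8,919.12
Monthly = $8,919.12 ÷ 12 = $743.26
Required reserve = 2 × $743.26 = $1,486.52
Surplus = $1,870.06 − $1,486.52 = $383.54

$383.54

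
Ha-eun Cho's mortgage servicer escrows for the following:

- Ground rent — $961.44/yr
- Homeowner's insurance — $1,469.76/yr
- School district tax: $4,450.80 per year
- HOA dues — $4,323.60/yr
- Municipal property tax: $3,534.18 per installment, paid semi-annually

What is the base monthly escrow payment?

Ground rent: $961.44
Homeowner's insurance: $1,469.76
School district tax: $4,450.80
HOA dues: $4,323.60
Municipal property tax: $3,534.18 × 2 = $7,068.36
Total per year = $961.44 + $1,469.76 + $4,450.80 + $4,323.60 + $7,068.36 = $18,273.96
Monthly = $18,273.96 / 12 = $1,522.83

$1,522.83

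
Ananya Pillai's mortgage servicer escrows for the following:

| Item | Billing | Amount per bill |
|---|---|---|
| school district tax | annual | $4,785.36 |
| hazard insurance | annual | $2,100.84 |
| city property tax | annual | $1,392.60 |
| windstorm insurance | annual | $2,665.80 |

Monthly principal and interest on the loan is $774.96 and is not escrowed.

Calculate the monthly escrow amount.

$912.05

School district tax — $4,785.36 per year
Hazard insurance — $2,100.84 per year
City property tax — $1,392.60 per year
Windstorm insurance — $2,665.80 per year
Yearly total = $4,785.36 + $2,100.84 + $1,392.60 + $2,665.80 = $10,944.60
Base monthly escrow = $10,944.60 / 12 = $912.05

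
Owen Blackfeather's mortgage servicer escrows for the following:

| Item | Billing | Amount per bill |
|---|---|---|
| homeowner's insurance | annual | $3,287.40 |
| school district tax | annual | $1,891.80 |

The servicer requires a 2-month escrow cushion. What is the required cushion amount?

Homeowner's insurance: $3,287.40/yr
School district tax: $1,891.80/yr
Total annual escrow = $5,179.20
Base monthly escrow = $5,179.20 / 12 = $431.60
Reserve = 2 × $431.60 = $863.20

$863.20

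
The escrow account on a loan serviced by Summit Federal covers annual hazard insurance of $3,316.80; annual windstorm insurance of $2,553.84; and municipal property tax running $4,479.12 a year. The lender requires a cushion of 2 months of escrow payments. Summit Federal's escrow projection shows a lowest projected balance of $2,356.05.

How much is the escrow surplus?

$631.09

Hazard insurance — $3,316.80/yr
Windstorm insurance — $2,553.84/yr
Municipal property tax — $4,479.12/yr
Total per year = $10,349.76
Per month = $10,349.76 / 12 = $862.48
Required cushion = 2 × $862.48 = $1,724.96
Excess over cushion: $2,356.05 − $1,724.96 = $631.09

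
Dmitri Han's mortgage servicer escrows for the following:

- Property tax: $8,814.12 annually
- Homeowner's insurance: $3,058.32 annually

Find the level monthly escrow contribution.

Property tax: $8,814.12/yr
Homeowner's insurance: $3,058.32/yr
Total per year = $8,814.12 + $3,058.32 = $11,872.44
Per month = $11,872.44 ÷ 12 = $989.37

$989.37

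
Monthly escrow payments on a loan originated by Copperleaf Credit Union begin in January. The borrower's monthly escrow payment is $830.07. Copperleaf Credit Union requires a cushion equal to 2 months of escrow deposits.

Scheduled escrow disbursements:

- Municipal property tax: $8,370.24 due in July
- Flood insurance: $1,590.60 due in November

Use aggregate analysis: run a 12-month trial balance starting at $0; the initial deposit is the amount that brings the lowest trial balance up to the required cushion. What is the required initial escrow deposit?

Cushion = 2 × $830.07 = $1,660.14
Trial balance (start $0, +$830.07 each month, − disbursements):
  Jan: +$830.07 → $830.07
  Feb: +$830.07 → $1,660.14
  Mar: +$830.07 → $2,490.21
  Apr: +$830.07 → $3,320.28
  May: +$830.07 → $4,150.35
  Jun: +$830.07 → $4,980.42
  Jul: +$830.07 − $8,370.24 → -$2,559.75
  Aug: +$830.07 → -$1,729.68
  Sep: +$830.07 → -$899.61
  Oct: +$830.07 → -$69.54
  Nov: +$830.07 − $1,590.60 → -$830.07
  Dec: +$830.07 → $0.00
Lowest trial balance = -$2,559.75 (Jul)
Initial deposit = cushion − low point = $1,660.14 − (-$2,559.75) = $4,219.89

$4,219.89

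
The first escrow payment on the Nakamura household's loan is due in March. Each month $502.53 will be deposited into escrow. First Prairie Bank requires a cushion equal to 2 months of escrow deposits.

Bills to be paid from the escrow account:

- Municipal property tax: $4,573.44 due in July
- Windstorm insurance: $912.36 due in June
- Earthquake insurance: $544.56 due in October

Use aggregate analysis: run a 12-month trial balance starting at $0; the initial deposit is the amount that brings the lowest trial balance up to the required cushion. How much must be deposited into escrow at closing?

$3,978.21

Cushion = 2 × $502.53 = $1,005.06
Trial balance (start $0, +$502.53 each month, − disbursements):
  Mar: +$502.53 → $502.53
  Apr: +$502.53 → $1,005.06
  May: +$502.53 → $1,507.59
  Jun: +$502.53 − $912.36 → $1,097.76
  Jul: +$502.53 − $4,573.44 → -$2,973.15
  Aug: +$502.53 → -$2,470.62
  Sep: +$502.53 → -$1,968.09
  Oct: +$502.53 − $544.56 → -$2,010.12
  Nov: +$502.53 → -$1,507.59
  Dec: +$502.53 → -$1,005.06
  Jan: +$502.53 → -$502.53
  Feb: +$502.53 → $0.00
Lowest trial balance = -$2,973.15 (Jul)
Initial deposit = cushion − low point = $1,005.06 − (-$2,973.15) = $3,978.21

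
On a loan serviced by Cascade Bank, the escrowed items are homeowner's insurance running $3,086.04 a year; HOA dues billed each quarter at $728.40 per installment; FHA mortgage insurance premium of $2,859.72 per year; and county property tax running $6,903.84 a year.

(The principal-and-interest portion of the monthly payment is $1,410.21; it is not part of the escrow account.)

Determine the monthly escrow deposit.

$1,313.60

Homeowner's insurance — $3,086.04 per year
HOA dues — $728.40 × 4 = $2,913.60 per year
FHA mortgage insurance premium — $2,859.72 per year
County property tax — $6,903.84 per year
Annual escrow total = $3,086.04 + $2,913.60 + $2,859.72 + $6,903.84 = $15,763.20
Monthly escrow = $15,763.20 ÷ 12 = $1,313.60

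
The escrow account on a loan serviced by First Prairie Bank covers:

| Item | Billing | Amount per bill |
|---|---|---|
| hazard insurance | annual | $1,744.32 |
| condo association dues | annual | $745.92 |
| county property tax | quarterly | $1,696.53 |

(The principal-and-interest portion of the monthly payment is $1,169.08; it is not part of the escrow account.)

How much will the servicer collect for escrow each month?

$773.03

Hazard insurance — $1,744.32/yr
Condo association dues — $745.92/yr
County property tax — $1,696.53 × 4 = $6,786.12/yr
Yearly total = $9,276.36
Monthly escrow = $9,276.36 ÷ 12 = $773.03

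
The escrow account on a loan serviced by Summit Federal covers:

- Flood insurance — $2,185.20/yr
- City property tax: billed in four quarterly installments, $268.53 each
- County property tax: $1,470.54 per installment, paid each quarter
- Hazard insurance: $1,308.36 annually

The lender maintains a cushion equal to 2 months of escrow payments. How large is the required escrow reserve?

Flood insurance — $2,185.20 annually
City property tax — $268.53 × 4 = $1,074.12 annually
County property tax — $1,470.54 × 4 = $5,882.16 annually
Hazard insurance — $1,308.36 annually
Combined annual = $2,185.20 + $1,074.12 + $5,882.16 + $1,308.36 = $10,449.84
Monthly = $10,449.84 ÷ 12 = $870.82
Cushion = 2 × $870.82 = $1,741.64

$1,741.64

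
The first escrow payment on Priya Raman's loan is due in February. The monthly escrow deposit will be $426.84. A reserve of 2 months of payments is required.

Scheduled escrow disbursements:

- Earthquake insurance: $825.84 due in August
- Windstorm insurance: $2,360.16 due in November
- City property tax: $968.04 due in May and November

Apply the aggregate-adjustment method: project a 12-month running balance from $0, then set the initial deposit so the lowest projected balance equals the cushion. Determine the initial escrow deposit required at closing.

Cushion = 2 × $426.84 = $853.68
Trial balance (start $0, +$426.84 each month, − disbursements):
  Feb: +$426.84 → $426.84
  Mar: +$426.84 → $853.68
  Apr: +$426.84 → $1,280.52
  May: +$426.84 − $968.04 → $739.32
  Jun: +$426.84 → $1,166.16
  Jul: +$426.84 → $1,593.00
  Aug: +$426.84 − $825.84 → $1,194.00
  Sep: +$426.84 → $1,620.84
  Oct: +$426.84 → $2,047.68
  Nov: +$426.84 − $3,328.20 → -$853.68
  Dec: +$426.84 → -$426.84
  Jan: +$426.84 → $0.00
Lowest trial balance = -$853.68 (Nov)
Initial deposit = cushion − low point = $853.68 − (-$853.68) = $1,707.36

$1,707.36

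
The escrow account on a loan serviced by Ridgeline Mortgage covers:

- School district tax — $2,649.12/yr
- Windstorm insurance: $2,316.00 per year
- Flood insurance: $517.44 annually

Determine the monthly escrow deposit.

$456.88

School district tax: $2,649.12/yr
Windstorm insurance: $2,316.00/yr
Flood insurance: $517.44/yr
Annual escrow total = $2,649.12 + $2,316.00 + $517.44 = $5,482.56
Monthly = $5,482.56 ÷ 12 = $456.88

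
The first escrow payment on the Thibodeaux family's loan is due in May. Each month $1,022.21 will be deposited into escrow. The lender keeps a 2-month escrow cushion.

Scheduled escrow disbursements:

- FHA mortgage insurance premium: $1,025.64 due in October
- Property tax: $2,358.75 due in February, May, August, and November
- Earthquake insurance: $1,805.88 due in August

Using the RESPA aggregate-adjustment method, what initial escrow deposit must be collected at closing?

Cushion = 2 × $1,022.21 = $2,044.42
Trial balance (start $0, +$1,022.21 each month, − disbursements):
  May: +$1,022.21 − $2,358.75 → -$1,336.54
  Jun: +$1,022.21 → -$314.33
  Jul: +$1,022.21 → $707.88
  Aug: +$1,022.21 − $4,164.63 → -$2,434.54
  Sep: +$1,022.21 → -$1,412.33
  Oct: +$1,022.21 − $1,025.64 → -$1,415.76
  Nov: +$1,022.21 − $2,358.75 → -$2,752.30
  Dec: +$1,022.21 → -$1,730.09
  Jan: +$1,022.21 → -$707.88
  Feb: +$1,022.21 − $2,358.75 → -$2,044.42
  Mar: +$1,022.21 → -$1,022.21
  Apr: +$1,022.21 → $0.00
Lowest trial balance = -$2,752.30 (Nov)
Initial deposit = cushion − low point = $2,044.42 − (-$2,752.30) = $4,796.72

$4,796.72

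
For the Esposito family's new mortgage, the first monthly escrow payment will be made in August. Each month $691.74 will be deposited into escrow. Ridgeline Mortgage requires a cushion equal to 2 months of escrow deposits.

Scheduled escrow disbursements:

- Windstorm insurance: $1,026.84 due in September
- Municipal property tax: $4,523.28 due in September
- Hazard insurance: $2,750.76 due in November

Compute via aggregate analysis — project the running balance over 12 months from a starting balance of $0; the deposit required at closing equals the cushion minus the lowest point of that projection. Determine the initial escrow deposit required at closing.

$6,917.40

Cushion = 2 × $691.74 = $1,383.48
Trial balance (start $0, +$691.74 each month, − disbursements):
  Aug: +$691.74 → $691.74
  Sep: +$691.74 − $5,550.12 → -$4,166.64
  Oct: +$691.74 → -$3,474.90
  Nov: +$691.74 − $2,750.76 → -$5,533.92
  Dec: +$691.74 → -$4,842.18
  Jan: +$691.74 → -$4,150.44
  Feb: +$691.74 → -$3,458.70
  Mar: +$691.74 → -$2,766.96
  Apr: +$691.74 → -$2,075.22
  May: +$691.74 → -$1,383.48
  Jun: +$691.74 → -$691.74
  Jul: +$691.74 → $0.00
Lowest trial balance = -$5,533.92 (Nov)
Initial deposit = cushion − low point = $1,383.48 − (-$5,533.92) = $6,917.40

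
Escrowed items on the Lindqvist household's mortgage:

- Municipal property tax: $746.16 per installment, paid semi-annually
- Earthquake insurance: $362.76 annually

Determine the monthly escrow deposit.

$154.59

Municipal property tax: $746.16 × 2 = $1,492.32
Earthquake insurance: $362.76
Annual escrow total = $1,855.08
Base monthly escrow = $1,855.08 ÷ 12 = $154.59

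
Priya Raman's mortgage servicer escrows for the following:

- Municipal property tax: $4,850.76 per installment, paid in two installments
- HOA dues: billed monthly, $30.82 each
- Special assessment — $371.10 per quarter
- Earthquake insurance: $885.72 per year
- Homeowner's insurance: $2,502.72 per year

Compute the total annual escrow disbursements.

$14,944.20

Municipal property tax = $4,850.76 × 2 = $9,701.52 per year
HOA dues = $30.82 × 12 = $369.84 per year
Special assessment = $371.10 × 4 = $1,484.40 per year
Earthquake insurance = $885.72 per year
Homeowner's insurance = $2,502.72 per year
Total per year = $9,701.52 + $369.84 + $1,484.40 + $885.72 + $2,502.72 = $14,944.20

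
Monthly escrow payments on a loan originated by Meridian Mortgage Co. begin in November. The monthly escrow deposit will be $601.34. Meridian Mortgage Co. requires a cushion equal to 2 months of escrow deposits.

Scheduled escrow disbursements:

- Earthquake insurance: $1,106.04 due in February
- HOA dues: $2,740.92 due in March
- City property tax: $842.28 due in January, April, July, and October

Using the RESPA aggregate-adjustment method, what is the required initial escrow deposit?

Cushion = 2 × $601.34 = $1,202.68
Trial balance (start $0, +$601.34 each month, − disbursements):
  Nov: +$601.34 → $601.34
  Dec: +$601.34 → $1,202.68
  Jan: +$601.34 − $842.28 → $961.74
  Feb: +$601.34 − $1,106.04 → $457.04
  Mar: +$601.34 − $2,740.92 → -$1,682.54
  Apr: +$601.34 − $842.28 → -$1,923.48
  May: +$601.34 → -$1,322.14
  Jun: +$601.34 → -$720.80
  Jul: +$601.34 − $842.28 → -$961.74
  Aug: +$601.34 → -$360.40
  Sep: +$601.34 → $240.94
  Oct: +$601.34 − $842.28 → $0.00
Lowest trial balance = -$1,923.48 (Apr)
Initial deposit = cushion − low point = $1,202.68 − (-$1,923.48) = $3,126.16

$3,126.16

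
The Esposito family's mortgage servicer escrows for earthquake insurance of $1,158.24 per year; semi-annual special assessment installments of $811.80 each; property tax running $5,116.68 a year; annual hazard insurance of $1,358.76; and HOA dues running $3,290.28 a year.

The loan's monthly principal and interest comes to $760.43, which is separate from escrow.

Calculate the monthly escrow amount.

$1,045.63

Earthquake insurance: $1,158.24
Special assessment: $811.80 × 2 = $1,623.60
Property tax: $5,116.68
Hazard insurance: $1,358.76
HOA dues: $3,290.28
Annual escrow total = $1,158.24 + $1,623.60 + $5,116.68 + $1,358.76 + $3,290.28 = $12,547.56
Monthly = $12,547.56 ÷ 12 = $1,045.63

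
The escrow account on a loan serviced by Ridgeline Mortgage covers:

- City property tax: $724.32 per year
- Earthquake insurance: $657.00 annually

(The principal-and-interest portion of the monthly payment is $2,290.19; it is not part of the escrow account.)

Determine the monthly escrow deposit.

City property tax = $724.32
Earthquake insurance = $657.00
Annual escrow total = $724.32 + $657.00 = $1,381.32
Monthly = $1,381.32 / 12 = $115.11

$115.11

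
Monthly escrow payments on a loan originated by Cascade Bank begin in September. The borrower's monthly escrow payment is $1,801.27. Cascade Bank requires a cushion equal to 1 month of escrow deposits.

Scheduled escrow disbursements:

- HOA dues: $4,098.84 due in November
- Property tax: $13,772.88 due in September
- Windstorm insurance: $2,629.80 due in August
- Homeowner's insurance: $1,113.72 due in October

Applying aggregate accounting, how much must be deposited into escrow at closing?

$15,382.90

Cushion = 1 × $1,801.27 = $1,801.27
Trial balance (start $0, +$1,801.27 each month, − disbursements):
  Sep: +$1,801.27 − $13,772.88 → -$11,971.61
  Oct: +$1,801.27 − $1,113.72 → -$11,284.06
  Nov: +$1,801.27 − $4,098.84 → -$13,581.63
  Dec: +$1,801.27 → -$11,780.36
  Jan: +$1,801.27 → -$9,979.09
  Feb: +$1,801.27 → -$8,177.82
  Mar: +$1,801.27 → -$6,376.55
  Apr: +$1,801.27 → -$4,575.28
  May: +$1,801.27 → -$2,774.01
  Jun: +$1,801.27 → -$972.74
  Jul: +$1,801.27 → $828.53
  Aug: +$1,801.27 − $2,629.80 → $0.00
Lowest trial balance = -$13,581.63 (Nov)
Initial deposit = cushion − low point = $1,801.27 − (-$13,581.63) = $15,382.90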